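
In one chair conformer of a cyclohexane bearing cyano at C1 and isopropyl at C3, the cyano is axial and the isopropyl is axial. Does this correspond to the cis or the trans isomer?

cis

C1 and C3 have the same parity, so their axial bonds point in the same direction.
With same-parity carbons, two substituents on the same face are both axial or both equatorial; opposite faces give one of each.
Here the groups are axial/axial → same face → cis.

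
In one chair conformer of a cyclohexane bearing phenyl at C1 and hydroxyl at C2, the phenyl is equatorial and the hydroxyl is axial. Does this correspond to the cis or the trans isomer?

cis

C1 and C2 have opposite parity, so their axial bonds point in opposite directions.
With opposite-parity carbons, two substituents on the same face are one axial and one equatorial; opposite faces give both axial or both equatorial.
Here the groups are equatorial/axial → same face → cis.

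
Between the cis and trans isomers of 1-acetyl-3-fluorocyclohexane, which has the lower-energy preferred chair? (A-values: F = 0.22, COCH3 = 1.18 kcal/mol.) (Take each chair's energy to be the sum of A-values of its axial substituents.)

cis

At 1,3 positions (parity same): cis → (e,e or a,a); trans → (a,e or e,a).
Best chair for cis: E = 0.00 kcal/mol; best chair for trans: E = 0.22 kcal/mol.
The cis isomer is lower by 0.22 kcal/mol.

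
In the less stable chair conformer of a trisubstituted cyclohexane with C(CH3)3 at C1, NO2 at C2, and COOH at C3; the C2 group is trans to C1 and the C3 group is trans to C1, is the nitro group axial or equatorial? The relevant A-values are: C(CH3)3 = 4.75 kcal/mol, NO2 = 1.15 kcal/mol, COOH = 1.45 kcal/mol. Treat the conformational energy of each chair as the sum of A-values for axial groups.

Chair I (tert-butyl axial, nitro axial, carboxyl equatorial): E = 5.90 kcal/mol.
Chair II (tert-butyl equatorial, nitro equatorial, carboxyl axial): E = 1.45 kcal/mol.
Chair I is the less stable (higher-energy) conformer, and in that chair the nitro group is axial.

axial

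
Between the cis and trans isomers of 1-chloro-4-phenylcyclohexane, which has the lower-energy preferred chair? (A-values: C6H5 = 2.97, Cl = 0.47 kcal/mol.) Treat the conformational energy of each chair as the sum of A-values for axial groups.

At 1,4 positions (parity opposite): cis → (a,e or e,a); trans → (e,e or a,a).
Best chair for cis: E = 0.47 kcal/mol; best chair for trans: E = 0.00 kcal/mol.
The trans isomer is lower by 0.47 kcal/mol.

trans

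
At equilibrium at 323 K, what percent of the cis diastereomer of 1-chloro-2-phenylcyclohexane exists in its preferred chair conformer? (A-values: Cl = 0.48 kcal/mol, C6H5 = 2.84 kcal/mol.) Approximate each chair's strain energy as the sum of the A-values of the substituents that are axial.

C1 and C2 have opposite parity, so for the cis isomer the two substituents are one axial and one equatorial in each chair.
Chair I (chloro axial, phenyl equatorial): E = 0.48 kcal/mol; chair II (chloro equatorial, phenyl axial): E = 2.84 kcal/mol.
ΔG = 2.36 kcal/mol between the two chairs.
K = exp(ΔG/RT) with R = 1.987×10⁻³ kcal mol⁻¹ K⁻¹ and T = 323 K gives K ≈ 39.5.
Fraction in the lower-energy chair = K/(K+1) = 97.5%.

97.5%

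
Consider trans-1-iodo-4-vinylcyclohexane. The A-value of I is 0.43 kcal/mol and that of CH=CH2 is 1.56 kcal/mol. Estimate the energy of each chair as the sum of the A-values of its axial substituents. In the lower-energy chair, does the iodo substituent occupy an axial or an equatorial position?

equatorial

C1 and C4 have opposite parity, so for the trans isomer the two substituents are e,e in one chair and a,a in the other.
Chair I (iodo axial, vinyl axial): E = 1.99 kcal/mol.
Chair II (iodo equatorial, vinyl equatorial): E = 0.00 kcal/mol.
Chair II is the more stable (lower-energy) conformer, and in that chair the iodo group is equatorial.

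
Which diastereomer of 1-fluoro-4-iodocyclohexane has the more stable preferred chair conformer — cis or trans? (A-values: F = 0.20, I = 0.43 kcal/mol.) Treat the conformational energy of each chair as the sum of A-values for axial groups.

At 1,4 positions (parity opposite): cis → (a,e or e,a); trans → (e,e or a,a).
Best chair for cis: E = 0.20 kcal/mol; best chair for trans: E = 0.00 kcal/mol.
The trans isomer is lower by 0.20 kcal/mol.

trans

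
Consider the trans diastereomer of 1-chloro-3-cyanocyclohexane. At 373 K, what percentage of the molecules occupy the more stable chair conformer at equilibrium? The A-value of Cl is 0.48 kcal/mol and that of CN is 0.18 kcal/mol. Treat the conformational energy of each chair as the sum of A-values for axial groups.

C1 and C3 have the same parity, so for the trans isomer the two substituents are one axial and one equatorial in each chair.
Chair I (chloro axial, cyano equatorial): E = 0.48 kcal/mol; chair II (chloro equatorial, cyano axial): E = 0.18 kcal/mol.
ΔG = 0.30 kcal/mol between the two chairs.
K = exp(ΔG/RT) with R = 1.987×10⁻³ kcal mol⁻¹ K⁻¹ and T = 373 K gives K ≈ 1.5.
Fraction in the lower-energy chair = K/(K+1) = 60.0%.

60.0%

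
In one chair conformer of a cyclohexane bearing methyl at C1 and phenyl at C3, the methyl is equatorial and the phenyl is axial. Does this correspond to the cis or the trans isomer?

trans

C1 and C3 have the same parity, so their axial bonds point in the same direction.
With same-parity carbons, two substituents on the same face are both axial or both equatorial; opposite faces give one of each.
Here the groups are equatorial/axial → opposite face → trans.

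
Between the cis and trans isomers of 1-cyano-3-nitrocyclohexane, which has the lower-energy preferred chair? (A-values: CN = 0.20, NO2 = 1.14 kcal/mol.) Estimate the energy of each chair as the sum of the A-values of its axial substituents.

cis

At 1,3 positions (parity same): cis → (e,e or a,a); trans → (a,e or e,a).
Best chair for cis: E = 0.00 kcal/mol; best chair for trans: E = 0.20 kcal/mol.
The cis isomer is lower by 0.20 kcal/mol.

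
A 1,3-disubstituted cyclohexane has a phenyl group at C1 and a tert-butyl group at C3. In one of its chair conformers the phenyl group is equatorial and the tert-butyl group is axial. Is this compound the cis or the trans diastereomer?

C1 and C3 have the same parity, so their axial bonds point in the same direction.
With same-parity carbons, two substituents on the same face are both axial or both equatorial; opposite faces give one of each.
Here the groups are equatorial/axial → opposite face → trans.

trans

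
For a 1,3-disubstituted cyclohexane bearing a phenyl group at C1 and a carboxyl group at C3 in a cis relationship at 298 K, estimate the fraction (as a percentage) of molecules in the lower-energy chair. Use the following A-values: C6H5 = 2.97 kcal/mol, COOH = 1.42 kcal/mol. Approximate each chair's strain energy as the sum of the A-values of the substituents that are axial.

C1 and C3 have the same parity, so for the cis isomer the two substituents are e,e in one chair and a,a in the other.
Chair I (phenyl axial, carboxyl axial): E = 4.39 kcal/mol; chair II (phenyl equatorial, carboxyl equatorial): E = 0.00 kcal/mol.
ΔG = 4.39 kcal/mol between the two chairs.
K = exp(ΔG/RT) with R = 1.987×10⁻³ kcal mol⁻¹ K⁻¹ and T = 298 K gives K ≈ 1.66e+03.
Fraction in the lower-energy chair = K/(K+1) = 99.9%.

99.9%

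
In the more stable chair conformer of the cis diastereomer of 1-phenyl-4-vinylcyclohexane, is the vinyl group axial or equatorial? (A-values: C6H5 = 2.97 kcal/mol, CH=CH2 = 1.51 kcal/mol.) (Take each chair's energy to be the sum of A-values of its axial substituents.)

C1 and C4 have opposite parity, so for the cis isomer the two substituents are one axial and one equatorial in each chair.
Chair I (phenyl axial, vinyl equatorial): E = 2.97 kcal/mol.
Chair II (phenyl equatorial, vinyl axial): E = 1.51 kcal/mol.
Chair II is the more stable (lower-energy) conformer, and in that chair the vinyl group is axial.

axial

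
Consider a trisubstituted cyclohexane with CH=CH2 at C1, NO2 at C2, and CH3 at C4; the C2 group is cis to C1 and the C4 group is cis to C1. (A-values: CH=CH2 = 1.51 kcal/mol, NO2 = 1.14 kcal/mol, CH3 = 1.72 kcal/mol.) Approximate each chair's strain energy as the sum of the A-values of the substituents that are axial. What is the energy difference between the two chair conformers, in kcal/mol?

1.35 kcal/mol

Chair I (vinyl axial, nitro equatorial, methyl equatorial): E = 1.51 kcal/mol.
Chair II (vinyl equatorial, nitro axial, methyl axial): E = 2.86 kcal/mol.
ΔE = 2.86 − 1.51 = 1.35 kcal/mol; chair I is more stable.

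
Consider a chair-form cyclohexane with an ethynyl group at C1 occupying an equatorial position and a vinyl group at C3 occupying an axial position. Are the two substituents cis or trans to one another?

C1 and C3 have the same parity, so their axial bonds point in the same direction.
With same-parity carbons, two substituents on the same face are both axial or both equatorial; opposite faces give one of each.
Here the groups are equatorial/axial → opposite face → trans.

trans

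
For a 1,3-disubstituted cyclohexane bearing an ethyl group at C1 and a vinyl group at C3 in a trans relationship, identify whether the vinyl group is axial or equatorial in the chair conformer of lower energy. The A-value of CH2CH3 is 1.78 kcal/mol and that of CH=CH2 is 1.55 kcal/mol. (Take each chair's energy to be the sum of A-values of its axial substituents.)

C1 and C3 have the same parity, so for the trans isomer the two substituents are one axial and one equatorial in each chair.
Chair I (ethyl axial, vinyl equatorial): E = 1.78 kcal/mol.
Chair II (ethyl equatorial, vinyl axial): E = 1.55 kcal/mol.
Chair II is the more stable (lower-energy) conformer, and in that chair the vinyl group is axial.

axial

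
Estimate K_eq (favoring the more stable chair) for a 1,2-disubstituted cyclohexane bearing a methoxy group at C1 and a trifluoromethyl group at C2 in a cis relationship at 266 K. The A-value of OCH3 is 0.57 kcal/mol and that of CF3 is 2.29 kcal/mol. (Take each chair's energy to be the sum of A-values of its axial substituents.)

C1 and C2 have opposite parity, so for the cis isomer the two substituents are one axial and one equatorial in each chair.
Chair I (methoxy axial, trifluoromethyl equatorial): E = 0.57 kcal/mol; chair II (methoxy equatorial, trifluoromethyl axial): E = 2.29 kcal/mol.
ΔG = 1.72 kcal/mol between the two chairs.
K = exp(ΔG/RT) with R = 1.987×10⁻³ kcal mol⁻¹ K⁻¹ and T = 266 K gives K ≈ 25.9.

K ≈ 25.9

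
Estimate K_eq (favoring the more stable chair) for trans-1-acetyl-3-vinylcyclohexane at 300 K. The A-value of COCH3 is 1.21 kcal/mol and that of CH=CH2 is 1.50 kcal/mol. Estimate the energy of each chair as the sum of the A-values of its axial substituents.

C1 and C3 have the same parity, so for the trans isomer the two substituents are one axial and one equatorial in each chair.
Chair I (acetyl axial, vinyl equatorial): E = 1.21 kcal/mol; chair II (acetyl equatorial, vinyl axial): E = 1.50 kcal/mol.
ΔG = 0.29 kcal/mol between the two chairs.
K = exp(ΔG/RT) with R = 1.987×10⁻³ kcal mol⁻¹ K⁻¹ and T = 300 K gives K ≈ 1.63.

K ≈ 1.63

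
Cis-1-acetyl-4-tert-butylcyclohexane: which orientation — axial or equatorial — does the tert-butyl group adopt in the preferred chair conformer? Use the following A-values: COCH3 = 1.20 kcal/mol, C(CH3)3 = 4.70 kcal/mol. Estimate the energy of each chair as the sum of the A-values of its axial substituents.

C1 and C4 have opposite parity, so for the cis isomer the two substituents are one axial and one equatorial in each chair.
Chair I (acetyl axial, tert-butyl equatorial): E = 1.20 kcal/mol.
Chair II (acetyl equatorial, tert-butyl axial): E = 4.70 kcal/mol.
Chair I is the more stable (lower-energy) conformer, and in that chair the tert-butyl group is equatorial.

equatorial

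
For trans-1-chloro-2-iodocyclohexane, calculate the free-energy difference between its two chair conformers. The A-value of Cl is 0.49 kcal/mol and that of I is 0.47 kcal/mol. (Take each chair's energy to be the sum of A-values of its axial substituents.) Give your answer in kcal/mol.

C1 and C2 have opposite parity, so for the trans isomer the two substituents are e,e in one chair and a,a in the other.
Chair I (chloro axial, iodo axial): E = 0.96 kcal/mol.
Chair II (chloro equatorial, iodo equatorial): E = 0.00 kcal/mol.
ΔE = 0.96 − 0.00 = 0.96 kcal/mol; chair II is more stable.

0.96 kcal/mol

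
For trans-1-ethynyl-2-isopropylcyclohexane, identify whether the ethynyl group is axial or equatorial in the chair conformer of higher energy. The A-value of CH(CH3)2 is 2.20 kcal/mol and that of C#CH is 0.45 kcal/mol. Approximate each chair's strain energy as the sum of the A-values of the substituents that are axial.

axial

C1 and C2 have opposite parity, so for the trans isomer the two substituents are e,e in one chair and a,a in the other.
Chair I (isopropyl axial, ethynyl axial): E = 2.65 kcal/mol.
Chair II (isopropyl equatorial, ethynyl equatorial): E = 0.00 kcal/mol.
Chair I is the less stable (higher-energy) conformer, and in that chair the ethynyl group is axial.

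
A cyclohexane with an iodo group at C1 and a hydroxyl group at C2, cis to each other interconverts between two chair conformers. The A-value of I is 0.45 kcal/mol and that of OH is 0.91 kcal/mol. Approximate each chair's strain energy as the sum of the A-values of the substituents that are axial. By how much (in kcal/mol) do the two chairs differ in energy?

0.46 kcal/mol

C1 and C2 have opposite parity, so for the cis isomer the two substituents are one axial and one equatorial in each chair.
Chair I (iodo axial, hydroxyl equatorial): E = 0.45 kcal/mol.
Chair II (iodo equatorial, hydroxyl axial): E = 0.91 kcal/mol.
ΔE = 0.91 − 0.45 = 0.46 kcal/mol; chair I is more stable.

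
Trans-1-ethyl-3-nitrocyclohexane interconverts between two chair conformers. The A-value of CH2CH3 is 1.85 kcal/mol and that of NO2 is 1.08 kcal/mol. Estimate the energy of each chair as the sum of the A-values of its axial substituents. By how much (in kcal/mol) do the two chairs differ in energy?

0.77 kcal/mol

C1 and C3 have the same parity, so for the trans isomer the two substituents are one axial and one equatorial in each chair.
Chair I (ethyl axial, nitro equatorial): E = 1.85 kcal/mol.
Chair II (ethyl equatorial, nitro axial): E = 1.08 kcal/mol.
ΔE = 1.85 − 1.08 = 0.77 kcal/mol; chair II is more stable.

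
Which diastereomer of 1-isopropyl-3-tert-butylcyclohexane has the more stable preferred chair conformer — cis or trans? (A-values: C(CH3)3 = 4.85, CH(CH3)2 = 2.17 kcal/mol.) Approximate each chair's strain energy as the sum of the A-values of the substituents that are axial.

At 1,3 positions (parity same): cis → (e,e or a,a); trans → (a,e or e,a).
Best chair for cis: E = 0.00 kcal/mol; best chair for trans: E = 2.17 kcal/mol.
The cis isomer is lower by 2.17 kcal/mol.

cis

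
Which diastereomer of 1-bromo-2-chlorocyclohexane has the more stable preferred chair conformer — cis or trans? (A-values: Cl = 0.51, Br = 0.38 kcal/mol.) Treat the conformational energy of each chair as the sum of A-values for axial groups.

trans

At 1,2 positions (parity opposite): cis → (a,e or e,a); trans → (e,e or a,a).
Best chair for cis: E = 0.38 kcal/mol; best chair for trans: E = 0.00 kcal/mol.
The trans isomer is lower by 0.38 kcal/mol.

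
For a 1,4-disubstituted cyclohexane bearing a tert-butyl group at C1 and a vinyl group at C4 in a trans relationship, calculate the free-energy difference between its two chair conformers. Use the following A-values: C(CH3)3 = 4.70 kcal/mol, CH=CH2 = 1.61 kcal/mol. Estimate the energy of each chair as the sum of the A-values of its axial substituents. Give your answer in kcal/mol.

6.31 kcal/mol

C1 and C4 have opposite parity, so for the trans isomer the two substituents are e,e in one chair and a,a in the other.
Chair I (tert-butyl axial, vinyl axial): E = 6.31 kcal/mol.
Chair II (tert-butyl equatorial, vinyl equatorial): E = 0.00 kcal/mol.
ΔE = 6.31 − 0.00 = 6.31 kcal/mol; chair II is more stable.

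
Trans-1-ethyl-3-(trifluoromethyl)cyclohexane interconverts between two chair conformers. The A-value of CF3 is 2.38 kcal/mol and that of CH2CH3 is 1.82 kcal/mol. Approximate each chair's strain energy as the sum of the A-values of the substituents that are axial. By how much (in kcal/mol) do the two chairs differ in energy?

C1 and C3 have the same parity, so for the trans isomer the two substituents are one axial and one equatorial in each chair.
Chair I (trifluoromethyl axial, ethyl equatorial): E = 2.38 kcal/mol.
Chair II (trifluoromethyl equatorial, ethyl axial): E = 1.82 kcal/mol.
ΔE = 2.38 − 1.82 = 0.56 kcal/mol; chair II is more stable.

0.56 kcal/mol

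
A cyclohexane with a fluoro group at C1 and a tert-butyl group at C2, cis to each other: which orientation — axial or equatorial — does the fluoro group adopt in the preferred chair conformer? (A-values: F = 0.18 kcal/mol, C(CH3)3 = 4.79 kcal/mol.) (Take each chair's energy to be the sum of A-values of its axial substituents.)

axial

C1 and C2 have opposite parity, so for the cis isomer the two substituents are one axial and one equatorial in each chair.
Chair I (fluoro axial, tert-butyl equatorial): E = 0.18 kcal/mol.
Chair II (fluoro equatorial, tert-butyl axial): E = 4.79 kcal/mol.
Chair I is the more stable (lower-energy) conformer, and in that chair the fluoro group is axial.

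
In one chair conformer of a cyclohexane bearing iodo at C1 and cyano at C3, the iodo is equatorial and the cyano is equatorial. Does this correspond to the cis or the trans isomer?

C1 and C3 have the same parity, so their axial bonds point in the same direction.
With same-parity carbons, two substituents on the same face are both axial or both equatorial; opposite faces give one of each.
Here the groups are equatorial/equatorial → same face → cis.

cis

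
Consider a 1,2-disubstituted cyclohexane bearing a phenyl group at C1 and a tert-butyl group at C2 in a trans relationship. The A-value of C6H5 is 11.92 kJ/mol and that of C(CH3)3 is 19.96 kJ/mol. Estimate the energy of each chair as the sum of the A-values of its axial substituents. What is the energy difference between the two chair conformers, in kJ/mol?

C1 and C2 have opposite parity, so for the trans isomer the two substituents are e,e in one chair and a,a in the other.
Chair I (phenyl axial, tert-butyl axial): E = 31.88 kJ/mol.
Chair II (phenyl equatorial, tert-butyl equatorial): E = 0.00 kJ/mol.
ΔE = 31.88 − 0.00 = 31.88 kJ/mol; chair II is more stable.

31.88 kJ/mol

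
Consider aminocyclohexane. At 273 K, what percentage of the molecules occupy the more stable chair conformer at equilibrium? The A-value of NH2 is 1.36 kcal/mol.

One chair has the amino group axial (E = 1.36 kcal/mol) and the other has it equatorial (E = 0).
ΔG = 1.36 kcal/mol between the two chairs.
K = exp(ΔG/RT) with R = 1.987×10⁻³ kcal mol⁻¹ K⁻¹ and T = 273 K gives K ≈ 12.3.
Fraction in the lower-energy chair = K/(K+1) = 92.5%.

92.5%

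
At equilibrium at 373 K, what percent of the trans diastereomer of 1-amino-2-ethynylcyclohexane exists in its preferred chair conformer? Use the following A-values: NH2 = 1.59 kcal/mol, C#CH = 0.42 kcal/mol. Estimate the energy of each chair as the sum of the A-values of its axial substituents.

93.8%

C1 and C2 have opposite parity, so for the trans isomer the two substituents are e,e in one chair and a,a in the other.
Chair I (amino axial, ethynyl axial): E = 2.01 kcal/mol; chair II (amino equatorial, ethynyl equatorial): E = 0.00 kcal/mol.
ΔG = 2.01 kcal/mol between the two chairs.
K = exp(ΔG/RT) with R = 1.987×10⁻³ kcal mol⁻¹ K⁻¹ and T = 373 K gives K ≈ 15.1.
Fraction in the lower-energy chair = K/(K+1) = 93.8%.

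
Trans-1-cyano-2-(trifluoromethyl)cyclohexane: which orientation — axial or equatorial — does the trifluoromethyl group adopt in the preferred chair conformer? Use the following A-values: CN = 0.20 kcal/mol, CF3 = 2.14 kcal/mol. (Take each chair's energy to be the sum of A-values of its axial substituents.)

equatorial

C1 and C2 have opposite parity, so for the trans isomer the two substituents are e,e in one chair and a,a in the other.
Chair I (cyano axial, trifluoromethyl axial): E = 2.34 kcal/mol.
Chair II (cyano equatorial, trifluoromethyl equatorial): E = 0.00 kcal/mol.
Chair II is the more stable (lower-energy) conformer, and in that chair the trifluoromethyl group is equatorial.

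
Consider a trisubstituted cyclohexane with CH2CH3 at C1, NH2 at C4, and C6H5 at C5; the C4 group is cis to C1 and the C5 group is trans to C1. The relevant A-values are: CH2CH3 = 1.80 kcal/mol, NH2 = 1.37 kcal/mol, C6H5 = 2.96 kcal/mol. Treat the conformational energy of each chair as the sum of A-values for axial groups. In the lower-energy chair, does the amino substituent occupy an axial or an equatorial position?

equatorial

Chair I (ethyl axial, amino equatorial, phenyl equatorial): E = 1.80 kcal/mol.
Chair II (ethyl equatorial, amino axial, phenyl axial): E = 4.33 kcal/mol.
Chair I is the more stable (lower-energy) conformer, and in that chair the amino group is equatorial.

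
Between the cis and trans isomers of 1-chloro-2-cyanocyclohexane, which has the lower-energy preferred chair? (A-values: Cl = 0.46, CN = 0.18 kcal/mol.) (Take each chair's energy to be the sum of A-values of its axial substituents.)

At 1,2 positions (parity opposite): cis → (a,e or e,a); trans → (e,e or a,a).
Best chair for cis: E = 0.18 kcal/mol; best chair for trans: E = 0.00 kcal/mol.
The trans isomer is lower by 0.18 kcal/mol.

trans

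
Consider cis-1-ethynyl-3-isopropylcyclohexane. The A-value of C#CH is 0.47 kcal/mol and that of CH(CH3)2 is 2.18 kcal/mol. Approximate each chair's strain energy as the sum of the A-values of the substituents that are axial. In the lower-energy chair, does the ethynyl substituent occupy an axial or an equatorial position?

C1 and C3 have the same parity, so for the cis isomer the two substituents are e,e in one chair and a,a in the other.
Chair I (ethynyl axial, isopropyl axial): E = 2.65 kcal/mol.
Chair II (ethynyl equatorial, isopropyl equatorial): E = 0.00 kcal/mol.
Chair II is the more stable (lower-energy) conformer, and in that chair the ethynyl group is equatorial.

equatorial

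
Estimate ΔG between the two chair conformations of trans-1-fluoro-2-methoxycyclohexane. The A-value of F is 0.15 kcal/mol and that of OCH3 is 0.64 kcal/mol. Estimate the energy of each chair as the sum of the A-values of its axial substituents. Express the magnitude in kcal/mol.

C1 and C2 have opposite parity, so for the trans isomer the two substituents are e,e in one chair and a,a in the other.
Chair I (fluoro axial, methoxy axial): E = 0.79 kcal/mol.
Chair II (fluoro equatorial, methoxy equatorial): E = 0.00 kcal/mol.
ΔE = 0.79 − 0.00 = 0.79 kcal/mol; chair II is more stable.

0.79 kcal/mol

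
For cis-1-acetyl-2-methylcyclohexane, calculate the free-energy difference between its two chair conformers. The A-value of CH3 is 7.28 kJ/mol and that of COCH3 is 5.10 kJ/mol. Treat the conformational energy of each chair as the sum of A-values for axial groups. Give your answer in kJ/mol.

2.18 kJ/mol

C1 and C2 have opposite parity, so for the cis isomer the two substituents are one axial and one equatorial in each chair.
Chair I (methyl axial, acetyl equatorial): E = 7.28 kJ/mol.
Chair II (methyl equatorial, acetyl axial): E = 5.10 kJ/mol.
ΔE = 7.28 − 5.10 = 2.18 kJ/mol; chair II is more stable.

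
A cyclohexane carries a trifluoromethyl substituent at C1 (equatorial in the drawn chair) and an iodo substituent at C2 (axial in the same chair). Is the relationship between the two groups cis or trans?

cis

C1 and C2 have opposite parity, so their axial bonds point in opposite directions.
With opposite-parity carbons, two substituents on the same face are one axial and one equatorial; opposite faces give both axial or both equatorial.
Here the groups are equatorial/axial → same face → cis.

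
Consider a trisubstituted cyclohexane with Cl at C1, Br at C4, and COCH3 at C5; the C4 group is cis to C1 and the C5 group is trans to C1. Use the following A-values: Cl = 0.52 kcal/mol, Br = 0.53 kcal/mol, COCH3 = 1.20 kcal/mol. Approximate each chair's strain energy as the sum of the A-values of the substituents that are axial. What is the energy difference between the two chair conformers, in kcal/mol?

1.21 kcal/mol

Chair I (chloro axial, bromo equatorial, acetyl equatorial): E = 0.52 kcal/mol.
Chair II (chloro equatorial, bromo axial, acetyl axial): E = 1.73 kcal/mol.
ΔE = 1.73 − 0.52 = 1.21 kcal/mol; chair I is more stable.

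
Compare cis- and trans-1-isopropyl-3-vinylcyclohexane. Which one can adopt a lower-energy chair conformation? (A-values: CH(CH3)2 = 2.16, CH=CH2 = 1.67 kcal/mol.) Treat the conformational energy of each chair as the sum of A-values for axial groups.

At 1,3 positions (parity same): cis → (e,e or a,a); trans → (a,e or e,a).
Best chair for cis: E = 0.00 kcal/mol; best chair for trans: E = 1.67 kcal/mol.
The cis isomer is lower by 1.67 kcal/mol.

cis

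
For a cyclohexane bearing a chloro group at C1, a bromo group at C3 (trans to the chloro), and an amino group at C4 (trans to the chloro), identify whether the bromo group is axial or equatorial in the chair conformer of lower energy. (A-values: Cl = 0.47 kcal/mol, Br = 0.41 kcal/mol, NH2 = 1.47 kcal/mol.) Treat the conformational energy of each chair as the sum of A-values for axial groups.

Chair I (chloro axial, bromo equatorial, amino axial): E = 1.94 kcal/mol.
Chair II (chloro equatorial, bromo axial, amino equatorial): E = 0.41 kcal/mol.
Chair II is the more stable (lower-energy) conformer, and in that chair the bromo group is axial.

axial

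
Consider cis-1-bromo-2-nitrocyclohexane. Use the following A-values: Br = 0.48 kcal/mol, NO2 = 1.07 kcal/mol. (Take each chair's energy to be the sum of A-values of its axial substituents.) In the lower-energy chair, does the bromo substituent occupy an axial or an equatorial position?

axial

C1 and C2 have opposite parity, so for the cis isomer the two substituents are one axial and one equatorial in each chair.
Chair I (bromo axial, nitro equatorial): E = 0.48 kcal/mol.
Chair II (bromo equatorial, nitro axial): E = 1.07 kcal/mol.
Chair I is the more stable (lower-energy) conformer, and in that chair the bromo group is axial.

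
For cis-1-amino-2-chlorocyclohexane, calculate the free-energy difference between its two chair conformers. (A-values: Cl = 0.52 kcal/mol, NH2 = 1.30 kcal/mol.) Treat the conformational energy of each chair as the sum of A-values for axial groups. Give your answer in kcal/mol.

C1 and C2 have opposite parity, so for the cis isomer the two substituents are one axial and one equatorial in each chair.
Chair I (chloro axial, amino equatorial): E = 0.52 kcal/mol.
Chair II (chloro equatorial, amino axial): E = 1.30 kcal/mol.
ΔE = 1.30 − 0.52 = 0.78 kcal/mol; chair I is more stable.

0.78 kcal/mol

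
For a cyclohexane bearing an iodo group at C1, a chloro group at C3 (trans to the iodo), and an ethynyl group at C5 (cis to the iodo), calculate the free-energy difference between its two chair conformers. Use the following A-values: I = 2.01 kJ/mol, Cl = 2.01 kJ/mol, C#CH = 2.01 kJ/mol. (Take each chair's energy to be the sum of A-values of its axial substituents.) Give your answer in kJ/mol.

Chair I (iodo axial, chloro equatorial, ethynyl axial): E = 4.02 kJ/mol.
Chair II (iodo equatorial, chloro axial, ethynyl equatorial): E = 2.01 kJ/mol.
ΔE = 4.02 − 2.01 = 2.01 kJ/mol; chair II is more stable.

2.01 kJ/mol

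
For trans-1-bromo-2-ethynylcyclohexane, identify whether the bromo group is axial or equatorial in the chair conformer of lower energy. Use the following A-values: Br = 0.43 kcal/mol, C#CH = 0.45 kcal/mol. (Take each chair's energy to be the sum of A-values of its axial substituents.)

equatorial

C1 and C2 have opposite parity, so for the trans isomer the two substituents are e,e in one chair and a,a in the other.
Chair I (bromo axial, ethynyl axial): E = 0.88 kcal/mol.
Chair II (bromo equatorial, ethynyl equatorial): E = 0.00 kcal/mol.
Chair II is the more stable (lower-energy) conformer, and in that chair the bromo group is equatorial.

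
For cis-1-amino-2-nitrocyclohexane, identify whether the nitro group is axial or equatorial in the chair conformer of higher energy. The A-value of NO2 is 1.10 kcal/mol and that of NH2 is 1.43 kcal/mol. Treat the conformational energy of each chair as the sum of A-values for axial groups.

C1 and C2 have opposite parity, so for the cis isomer the two substituents are one axial and one equatorial in each chair.
Chair I (nitro axial, amino equatorial): E = 1.10 kcal/mol.
Chair II (nitro equatorial, amino axial): E = 1.43 kcal/mol.
Chair II is the less stable (higher-energy) conformer, and in that chair the nitro group is equatorial.

equatorial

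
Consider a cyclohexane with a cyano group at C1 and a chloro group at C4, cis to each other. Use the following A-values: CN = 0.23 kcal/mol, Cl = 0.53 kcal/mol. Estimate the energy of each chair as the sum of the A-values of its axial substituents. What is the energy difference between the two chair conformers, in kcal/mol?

C1 and C4 have opposite parity, so for the cis isomer the two substituents are one axial and one equatorial in each chair.
Chair I (cyano axial, chloro equatorial): E = 0.23 kcal/mol.
Chair II (cyano equatorial, chloro axial): E = 0.53 kcal/mol.
ΔE = 0.53 − 0.23 = 0.30 kcal/mol; chair I is more stable.

0.30 kcal/mol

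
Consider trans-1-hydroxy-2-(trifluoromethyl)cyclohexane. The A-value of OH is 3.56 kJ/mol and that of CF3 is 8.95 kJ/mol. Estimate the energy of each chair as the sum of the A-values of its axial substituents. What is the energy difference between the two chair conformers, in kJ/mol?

12.51 kJ/mol

C1 and C2 have opposite parity, so for the trans isomer the two substituents are e,e in one chair and a,a in the other.
Chair I (hydroxyl axial, trifluoromethyl axial): E = 12.51 kJ/mol.
Chair II (hydroxyl equatorial, trifluoromethyl equatorial): E = 0.00 kJ/mol.
ΔE = 12.51 − 0.00 = 12.51 kJ/mol; chair II is more stable.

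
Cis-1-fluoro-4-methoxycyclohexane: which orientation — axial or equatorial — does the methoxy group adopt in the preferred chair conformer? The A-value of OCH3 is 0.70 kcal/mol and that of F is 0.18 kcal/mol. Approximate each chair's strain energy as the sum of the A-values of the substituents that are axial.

equatorial

C1 and C4 have opposite parity, so for the cis isomer the two substituents are one axial and one equatorial in each chair.
Chair I (methoxy axial, fluoro equatorial): E = 0.70 kcal/mol.
Chair II (methoxy equatorial, fluoro axial): E = 0.18 kcal/mol.
Chair II is the more stable (lower-energy) conformer, and in that chair the methoxy group is equatorial.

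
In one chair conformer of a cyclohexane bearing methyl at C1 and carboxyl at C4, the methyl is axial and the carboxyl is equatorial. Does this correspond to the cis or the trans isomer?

cis

C1 and C4 have opposite parity, so their axial bonds point in opposite directions.
With opposite-parity carbons, two substituents on the same face are one axial and one equatorial; opposite faces give both axial or both equatorial.
Here the groups are axial/equatorial → same face → cis.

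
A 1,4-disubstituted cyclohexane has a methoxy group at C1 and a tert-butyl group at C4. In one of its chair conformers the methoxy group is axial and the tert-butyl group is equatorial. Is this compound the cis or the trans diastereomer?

cis

C1 and C4 have opposite parity, so their axial bonds point in opposite directions.
With opposite-parity carbons, two substituents on the same face are one axial and one equatorial; opposite faces give both axial or both equatorial.
Here the groups are axial/equatorial → same face → cis.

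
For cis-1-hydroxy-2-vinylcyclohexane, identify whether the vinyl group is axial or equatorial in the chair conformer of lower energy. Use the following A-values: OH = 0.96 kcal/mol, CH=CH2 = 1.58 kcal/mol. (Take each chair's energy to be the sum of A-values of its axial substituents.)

C1 and C2 have opposite parity, so for the cis isomer the two substituents are one axial and one equatorial in each chair.
Chair I (hydroxyl axial, vinyl equatorial): E = 0.96 kcal/mol.
Chair II (hydroxyl equatorial, vinyl axial): E = 1.58 kcal/mol.
Chair I is the more stable (lower-energy) conformer, and in that chair the vinyl group is equatorial.

equatorial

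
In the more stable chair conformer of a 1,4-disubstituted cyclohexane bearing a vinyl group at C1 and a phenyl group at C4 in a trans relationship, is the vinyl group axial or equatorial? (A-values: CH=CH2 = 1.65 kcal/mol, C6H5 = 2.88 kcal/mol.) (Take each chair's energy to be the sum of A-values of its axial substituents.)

C1 and C4 have opposite parity, so for the trans isomer the two substituents are e,e in one chair and a,a in the other.
Chair I (vinyl axial, phenyl axial): E = 4.53 kcal/mol.
Chair II (vinyl equatorial, phenyl equatorial): E = 0.00 kcal/mol.
Chair II is the more stable (lower-energy) conformer, and in that chair the vinyl group is equatorial.

equatorial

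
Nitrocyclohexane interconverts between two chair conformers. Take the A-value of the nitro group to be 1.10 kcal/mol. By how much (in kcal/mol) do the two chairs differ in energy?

1.10 kcal/mol

A monosubstituted cyclohexane has one chair with the nitro group axial (E = A = 1.10 kcal/mol) and one with it equatorial (E = 0).
ΔE = 1.10 − 0 = 1.10 kcal/mol.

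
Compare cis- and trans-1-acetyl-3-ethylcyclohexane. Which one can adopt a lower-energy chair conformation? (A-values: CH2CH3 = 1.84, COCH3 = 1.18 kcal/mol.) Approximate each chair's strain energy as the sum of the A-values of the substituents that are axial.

cis

At 1,3 positions (parity same): cis → (e,e or a,a); trans → (a,e or e,a).
Best chair for cis: E = 0.00 kcal/mol; best chair for trans: E = 1.18 kcal/mol.
The cis isomer is lower by 1.18 kcal/mol.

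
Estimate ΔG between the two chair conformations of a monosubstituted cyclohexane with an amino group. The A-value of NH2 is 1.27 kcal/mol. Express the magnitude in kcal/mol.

1.27 kcal/mol

A monosubstituted cyclohexane has one chair with the amino group axial (E = A = 1.27 kcal/mol) and one with it equatorial (E = 0).
ΔE = 1.27 − 0 = 1.27 kcal/mol.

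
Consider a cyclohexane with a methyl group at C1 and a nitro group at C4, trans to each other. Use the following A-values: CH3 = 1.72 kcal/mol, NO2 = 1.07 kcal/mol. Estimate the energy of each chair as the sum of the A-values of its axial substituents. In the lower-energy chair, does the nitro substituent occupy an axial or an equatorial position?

equatorial

C1 and C4 have opposite parity, so for the trans isomer the two substituents are e,e in one chair and a,a in the other.
Chair I (methyl axial, nitro axial): E = 2.79 kcal/mol.
Chair II (methyl equatorial, nitro equatorial): E = 0.00 kcal/mol.
Chair II is the more stable (lower-energy) conformer, and in that chair the nitro group is equatorial.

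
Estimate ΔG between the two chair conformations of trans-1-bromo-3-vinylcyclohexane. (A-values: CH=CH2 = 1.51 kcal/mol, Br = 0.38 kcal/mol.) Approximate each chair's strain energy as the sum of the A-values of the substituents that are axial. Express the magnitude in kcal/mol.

1.13 kcal/mol

C1 and C3 have the same parity, so for the trans isomer the two substituents are one axial and one equatorial in each chair.
Chair I (vinyl axial, bromo equatorial): E = 1.51 kcal/mol.
Chair II (vinyl equatorial, bromo axial): E = 0.38 kcal/mol.
ΔE = 1.51 − 0.38 = 1.13 kcal/mol; chair II is more stable.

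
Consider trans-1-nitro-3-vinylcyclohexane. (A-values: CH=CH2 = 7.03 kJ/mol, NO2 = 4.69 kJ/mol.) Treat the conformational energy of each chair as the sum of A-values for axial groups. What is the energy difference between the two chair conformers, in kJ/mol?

2.34 kJ/mol

C1 and C3 have the same parity, so for the trans isomer the two substituents are one axial and one equatorial in each chair.
Chair I (vinyl axial, nitro equatorial): E = 7.03 kJ/mol.
Chair II (vinyl equatorial, nitro axial): E = 4.69 kJ/mol.
ΔE = 7.03 − 4.69 = 2.34 kJ/mol; chair II is more stable.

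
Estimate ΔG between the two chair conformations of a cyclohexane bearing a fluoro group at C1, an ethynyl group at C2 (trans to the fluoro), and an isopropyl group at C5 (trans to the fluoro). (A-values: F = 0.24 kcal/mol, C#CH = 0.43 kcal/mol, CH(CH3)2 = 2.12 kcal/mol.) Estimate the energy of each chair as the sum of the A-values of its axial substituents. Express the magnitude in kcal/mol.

Chair I (fluoro axial, ethynyl axial, isopropyl equatorial): E = 0.67 kcal/mol.
Chair II (fluoro equatorial, ethynyl equatorial, isopropyl axial): E = 2.12 kcal/mol.
ΔE = 2.12 − 0.67 = 1.45 kcal/mol; chair I is more stable.

1.45 kcal/mol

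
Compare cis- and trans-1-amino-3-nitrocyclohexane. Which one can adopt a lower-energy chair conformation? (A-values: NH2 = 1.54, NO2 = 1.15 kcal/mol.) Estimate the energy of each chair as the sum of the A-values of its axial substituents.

cis

At 1,3 positions (parity same): cis → (e,e or a,a); trans → (a,e or e,a).
Best chair for cis: E = 0.00 kcal/mol; best chair for trans: E = 1.15 kcal/mol.
The cis isomer is lower by 1.15 kcal/mol.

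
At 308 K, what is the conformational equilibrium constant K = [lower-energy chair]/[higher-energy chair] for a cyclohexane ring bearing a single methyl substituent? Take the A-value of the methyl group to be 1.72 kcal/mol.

One chair has the methyl group axial (E = 1.72 kcal/mol) and the other has it equatorial (E = 0).
ΔG = 1.72 kcal/mol between the two chairs.
K = exp(ΔG/RT) with R = 1.987×10⁻³ kcal mol⁻¹ K⁻¹ and T = 308 K gives K ≈ 16.6.

K ≈ 16.6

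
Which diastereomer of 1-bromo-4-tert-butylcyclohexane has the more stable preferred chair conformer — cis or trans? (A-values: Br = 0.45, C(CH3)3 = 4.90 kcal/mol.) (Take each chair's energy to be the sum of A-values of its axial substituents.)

At 1,4 positions (parity opposite): cis → (a,e or e,a); trans → (e,e or a,a).
Best chair for cis: E = 0.45 kcal/mol; best chair for trans: E = 0.00 kcal/mol.
The trans isomer is lower by 0.45 kcal/mol.

trans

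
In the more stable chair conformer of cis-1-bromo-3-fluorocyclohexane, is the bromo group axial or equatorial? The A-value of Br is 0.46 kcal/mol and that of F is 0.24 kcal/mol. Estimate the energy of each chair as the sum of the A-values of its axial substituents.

equatorial

C1 and C3 have the same parity, so for the cis isomer the two substituents are e,e in one chair and a,a in the other.
Chair I (bromo axial, fluoro axial): E = 0.70 kcal/mol.
Chair II (bromo equatorial, fluoro equatorial): E = 0.00 kcal/mol.
Chair II is the more stable (lower-energy) conformer, and in that chair the bromo group is equatorial.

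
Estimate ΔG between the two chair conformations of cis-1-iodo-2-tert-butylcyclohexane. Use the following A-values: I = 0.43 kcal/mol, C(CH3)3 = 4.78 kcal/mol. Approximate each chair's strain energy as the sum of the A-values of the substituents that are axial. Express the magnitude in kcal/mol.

C1 and C2 have opposite parity, so for the cis isomer the two substituents are one axial and one equatorial in each chair.
Chair I (iodo axial, tert-butyl equatorial): E = 0.43 kcal/mol.
Chair II (iodo equatorial, tert-butyl axial): E = 4.78 kcal/mol.
ΔE = 4.78 − 0.43 = 4.35 kcal/mol; chair I is more stable.

4.35 kcal/mol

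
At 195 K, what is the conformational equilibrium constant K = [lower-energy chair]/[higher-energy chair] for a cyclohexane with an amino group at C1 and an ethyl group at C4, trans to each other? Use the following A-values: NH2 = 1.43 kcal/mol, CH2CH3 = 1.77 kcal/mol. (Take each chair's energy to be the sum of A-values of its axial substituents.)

C1 and C4 have opposite parity, so for the trans isomer the two substituents are e,e in one chair and a,a in the other.
Chair I (amino axial, ethyl axial): E = 3.20 kcal/mol; chair II (amino equatorial, ethyl equatorial): E = 0.00 kcal/mol.
ΔG = 3.20 kcal/mol between the two chairs.
K = exp(ΔG/RT) with R = 1.987×10⁻³ kcal mol⁻¹ K⁻¹ and T = 195 K gives K ≈ 3.86e+03.

K ≈ 3861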